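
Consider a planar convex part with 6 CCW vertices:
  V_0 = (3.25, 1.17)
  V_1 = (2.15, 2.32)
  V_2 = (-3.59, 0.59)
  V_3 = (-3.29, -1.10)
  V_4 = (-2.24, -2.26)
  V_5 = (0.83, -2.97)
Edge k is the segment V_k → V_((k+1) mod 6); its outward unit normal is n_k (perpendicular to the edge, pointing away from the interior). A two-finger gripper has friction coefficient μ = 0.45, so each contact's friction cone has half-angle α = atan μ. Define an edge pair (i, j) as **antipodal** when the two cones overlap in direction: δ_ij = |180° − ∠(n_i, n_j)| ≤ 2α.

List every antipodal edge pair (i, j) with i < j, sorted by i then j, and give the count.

α = atan 0.45 = 24.23°;  2α = 48.46°
n_0 = (+0.7226, +0.6912)
n_1 = (-0.2886, +0.9575)
n_2 = (-0.9846, -0.1748)
n_3 = (-0.7414, -0.6711)
n_4 = (-0.2253, -0.9743)
n_5 = (+0.8633, -0.5046)
  (0,1): δ = 116.95°  ·
  (0,2): δ = 33.66°  ✓
  (0,3): δ = 1.58°  ✓
  (0,4): δ = 33.25°  ✓
  (0,5): δ = 105.96°  ·
  (1,2): δ = 96.71°  ·
  (1,3): δ = 64.62°  ·
  (1,4): δ = 29.79°  ✓
  (1,5): δ = 42.92°  ✓
  (2,3): δ = 147.92°  ·
  (2,4): δ = 113.09°  ·
  (2,5): δ = 40.37°  ✓
  (3,4): δ = 145.17°  ·
  (3,5): δ = 72.46°  ·
  (4,5): δ = 107.29°  ·
antipodal pairs: 6

count = 6; pairs: (0,2), (0,3), (0,4), (1,4), (1,5), (2,5)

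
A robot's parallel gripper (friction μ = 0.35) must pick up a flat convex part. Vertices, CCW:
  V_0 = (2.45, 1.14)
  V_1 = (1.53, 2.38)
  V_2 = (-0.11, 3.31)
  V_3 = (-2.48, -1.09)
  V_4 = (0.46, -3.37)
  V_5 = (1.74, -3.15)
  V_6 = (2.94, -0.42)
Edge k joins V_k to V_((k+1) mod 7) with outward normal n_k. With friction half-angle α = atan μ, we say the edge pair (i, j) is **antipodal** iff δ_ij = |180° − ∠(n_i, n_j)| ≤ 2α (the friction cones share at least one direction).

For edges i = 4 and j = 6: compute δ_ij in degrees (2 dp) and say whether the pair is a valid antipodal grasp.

α = atan 0.35 = 19.29°;  2α = 38.58°
edge 4: e_4 = (+1.28, +0.22);  n_4 = (+0.1694, -0.9855)
edge 6: e_6 = (-0.49, +1.56);  n_6 = (+0.9540, +0.2997)
∠(n_4, n_6) = 97.69°
δ = |180° − 97.69°| = 82.31°
82.31° > 2α = 38.58°  →  invalid

δ = 82.31°, invalid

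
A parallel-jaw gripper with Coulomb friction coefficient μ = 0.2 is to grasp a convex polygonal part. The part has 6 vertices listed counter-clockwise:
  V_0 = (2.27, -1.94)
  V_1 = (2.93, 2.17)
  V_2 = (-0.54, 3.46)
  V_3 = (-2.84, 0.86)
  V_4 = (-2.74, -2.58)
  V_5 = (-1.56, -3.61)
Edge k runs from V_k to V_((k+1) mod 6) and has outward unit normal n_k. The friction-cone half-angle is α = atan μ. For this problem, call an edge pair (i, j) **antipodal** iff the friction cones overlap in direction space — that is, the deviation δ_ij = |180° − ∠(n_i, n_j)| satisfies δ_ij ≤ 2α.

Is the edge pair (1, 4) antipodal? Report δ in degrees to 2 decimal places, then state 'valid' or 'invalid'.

δ = 20.72°, valid

α = atan 0.2 = 11.31°;  2α = 22.62°
edge 1: e_1 = (-3.47, +1.29);  n_1 = (+0.3485, +0.9373)
edge 4: e_4 = (+1.18, -1.03);  n_4 = (-0.6576, -0.7534)
∠(n_1, n_4) = 159.28°
δ = |180° − 159.28°| = 20.72°
20.72° ≤ 2α = 22.62°  →  valid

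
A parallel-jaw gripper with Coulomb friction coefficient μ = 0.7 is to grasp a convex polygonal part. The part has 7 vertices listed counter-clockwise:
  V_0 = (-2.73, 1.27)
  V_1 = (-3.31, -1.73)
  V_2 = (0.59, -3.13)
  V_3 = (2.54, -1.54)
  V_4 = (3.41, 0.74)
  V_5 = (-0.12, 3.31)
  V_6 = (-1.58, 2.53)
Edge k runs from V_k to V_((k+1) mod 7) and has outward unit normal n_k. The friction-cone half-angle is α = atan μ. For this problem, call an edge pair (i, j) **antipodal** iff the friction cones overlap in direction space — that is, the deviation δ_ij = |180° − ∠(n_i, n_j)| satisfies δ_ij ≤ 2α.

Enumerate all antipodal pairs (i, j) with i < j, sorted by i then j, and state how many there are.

α = atan 0.7 = 34.99°;  2α = 69.98°
n_0 = (-0.9818, +0.1898)
n_1 = (-0.3379, -0.9412)
n_2 = (+0.6319, -0.7750)
n_3 = (+0.9343, -0.3565)
n_4 = (+0.5886, +0.8084)
n_5 = (-0.4712, +0.8820)
n_6 = (-0.7386, +0.6741)
  (0,1): δ = 98.80°  ·
  (0,2): δ = 39.86°  ✓
  (0,3): δ = 9.94°  ✓
  (0,4): δ = 64.89°  ✓
  (0,5): δ = 129.06°  ·
  (0,6): δ = 148.56°  ·
  (1,2): δ = 121.06°  ·
  (1,3): δ = 91.14°  ·
  (1,4): δ = 16.31°  ✓
  (1,5): δ = 47.86°  ✓
  (1,6): δ = 67.36°  ✓
  (2,3): δ = 150.08°  ·
  (2,4): δ = 75.25°  ·
  (2,5): δ = 11.08°  ✓
  (2,6): δ = 8.42°  ✓
  (3,4): δ = 105.17°  ·
  (3,5): δ = 41.00°  ✓
  (3,6): δ = 21.50°  ✓
  (4,5): δ = 115.83°  ·
  (4,6): δ = 96.33°  ·
  (5,6): δ = 160.50°  ·
antipodal pairs: 10

count = 10; pairs: (0,2), (0,3), (0,4), (1,4), (1,5), (1,6), (2,5), (2,6), (3,5), (3,6)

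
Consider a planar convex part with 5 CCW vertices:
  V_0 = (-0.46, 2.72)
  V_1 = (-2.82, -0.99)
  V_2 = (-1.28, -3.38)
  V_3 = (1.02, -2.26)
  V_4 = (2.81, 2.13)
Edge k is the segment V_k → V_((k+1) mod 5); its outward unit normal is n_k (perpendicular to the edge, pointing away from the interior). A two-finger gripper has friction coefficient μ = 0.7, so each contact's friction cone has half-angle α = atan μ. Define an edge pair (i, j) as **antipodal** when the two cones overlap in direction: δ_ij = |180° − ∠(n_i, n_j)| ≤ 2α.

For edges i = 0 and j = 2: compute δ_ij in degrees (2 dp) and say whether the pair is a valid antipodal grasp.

δ = 31.57°, valid

α = atan 0.7 = 34.99°;  2α = 69.98°
edge 0: e_0 = (-2.36, -3.71);  n_0 = (-0.8438, +0.5367)
edge 2: e_2 = (+2.30, +1.12);  n_2 = (+0.4378, -0.8991)
∠(n_0, n_2) = 148.43°
δ = |180° − 148.43°| = 31.57°
31.57° ≤ 2α = 69.98°  →  valid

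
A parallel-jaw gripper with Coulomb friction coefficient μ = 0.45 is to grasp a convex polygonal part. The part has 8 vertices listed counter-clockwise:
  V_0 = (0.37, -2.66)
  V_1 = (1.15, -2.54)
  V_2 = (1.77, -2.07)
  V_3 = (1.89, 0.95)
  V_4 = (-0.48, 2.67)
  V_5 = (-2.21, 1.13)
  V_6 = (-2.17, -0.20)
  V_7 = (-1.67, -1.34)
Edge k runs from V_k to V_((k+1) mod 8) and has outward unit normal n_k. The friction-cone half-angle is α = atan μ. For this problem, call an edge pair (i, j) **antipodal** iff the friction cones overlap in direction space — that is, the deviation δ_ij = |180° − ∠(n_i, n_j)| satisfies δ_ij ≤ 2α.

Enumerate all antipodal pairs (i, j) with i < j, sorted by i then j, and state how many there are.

count = 8; pairs: (0,3), (0,4), (1,4), (2,4), (2,5), (2,6), (3,6), (3,7)

α = atan 0.45 = 24.23°;  2α = 48.46°
n_0 = (+0.1521, -0.9884)
n_1 = (+0.6041, -0.7969)
n_2 = (+0.9992, -0.0397)
n_3 = (+0.5874, +0.8093)
n_4 = (-0.6649, +0.7469)
n_5 = (-0.9995, -0.0301)
n_6 = (-0.9158, -0.4017)
n_7 = (-0.5433, -0.8396)
  (0,1): δ = 151.58°  ·
  (0,2): δ = 101.02°  ·
  (0,3): δ = 44.72°  ✓
  (0,4): δ = 32.93°  ✓
  (0,5): δ = 82.98°  ·
  (0,6): δ = 104.94°  ·
  (0,7): δ = 138.35°  ·
  (1,2): δ = 129.44°  ·
  (1,3): δ = 73.13°  ·
  (1,4): δ = 4.51°  ✓
  (1,5): δ = 54.56°  ·
  (1,6): δ = 76.52°  ·
  (1,7): δ = 109.93°  ·
  (2,3): δ = 123.69°  ·
  (2,4): δ = 46.05°  ✓
  (2,5): δ = 4.00°  ✓
  (2,6): δ = 25.96°  ✓
  (2,7): δ = 59.37°  ·
  (3,4): δ = 102.36°  ·
  (3,5): δ = 52.31°  ·
  (3,6): δ = 30.35°  ✓
  (3,7): δ = 3.06°  ✓
  (4,5): δ = 129.95°  ·
  (4,6): δ = 107.99°  ·
  (4,7): δ = 74.58°  ·
  (5,6): δ = 158.04°  ·
  (5,7): δ = 124.63°  ·
  (6,7): δ = 146.59°  ·
antipodal pairs: 8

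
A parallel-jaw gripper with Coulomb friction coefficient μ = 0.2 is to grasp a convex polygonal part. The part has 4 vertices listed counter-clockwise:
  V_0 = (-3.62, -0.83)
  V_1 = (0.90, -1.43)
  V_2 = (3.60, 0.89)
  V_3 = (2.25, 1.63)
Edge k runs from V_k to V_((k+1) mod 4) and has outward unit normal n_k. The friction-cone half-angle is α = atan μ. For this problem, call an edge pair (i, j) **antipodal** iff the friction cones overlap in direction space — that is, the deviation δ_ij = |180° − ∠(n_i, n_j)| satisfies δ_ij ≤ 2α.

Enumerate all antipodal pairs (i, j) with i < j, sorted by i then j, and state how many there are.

α = atan 0.2 = 11.31°;  2α = 22.62°
n_0 = (-0.1316, -0.9913)
n_1 = (+0.6517, -0.7585)
n_2 = (+0.4807, +0.8769)
n_3 = (-0.3865, +0.9223)
  (0,1): δ = 131.77°  ·
  (0,2): δ = 21.17°  ✓
  (0,3): δ = 30.30°  ·
  (1,2): δ = 69.40°  ·
  (1,3): δ = 17.93°  ✓
  (2,3): δ = 128.53°  ·
antipodal pairs: 2

count = 2; pairs: (0,2), (1,3)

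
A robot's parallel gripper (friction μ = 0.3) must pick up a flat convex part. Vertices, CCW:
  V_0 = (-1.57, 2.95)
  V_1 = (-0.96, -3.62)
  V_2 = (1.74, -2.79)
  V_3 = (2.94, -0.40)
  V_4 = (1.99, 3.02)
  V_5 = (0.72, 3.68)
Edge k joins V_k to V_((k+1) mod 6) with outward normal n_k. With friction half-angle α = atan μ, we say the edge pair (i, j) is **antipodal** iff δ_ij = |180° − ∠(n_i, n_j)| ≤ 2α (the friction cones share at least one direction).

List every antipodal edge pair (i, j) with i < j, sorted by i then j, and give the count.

count = 3; pairs: (0,2), (0,3), (1,5)

α = atan 0.3 = 16.70°;  2α = 33.40°
n_0 = (-0.9957, -0.0924)
n_1 = (+0.2938, -0.9559)
n_2 = (+0.8937, -0.4487)
n_3 = (+0.9635, +0.2676)
n_4 = (+0.4611, +0.8873)
n_5 = (-0.3037, +0.9528)
  (0,1): δ = 78.22°  ·
  (0,2): δ = 31.97°  ✓
  (0,3): δ = 10.22°  ✓
  (0,4): δ = 57.24°  ·
  (0,5): δ = 102.38°  ·
  (1,2): δ = 133.75°  ·
  (1,3): δ = 91.56°  ·
  (1,4): δ = 44.55°  ·
  (1,5): δ = 0.59°  ✓
  (2,3): δ = 137.82°  ·
  (2,4): δ = 90.80°  ·
  (2,5): δ = 45.66°  ·
  (3,4): δ = 132.98°  ·
  (3,5): δ = 87.84°  ·
  (4,5): δ = 134.86°  ·
antipodal pairs: 3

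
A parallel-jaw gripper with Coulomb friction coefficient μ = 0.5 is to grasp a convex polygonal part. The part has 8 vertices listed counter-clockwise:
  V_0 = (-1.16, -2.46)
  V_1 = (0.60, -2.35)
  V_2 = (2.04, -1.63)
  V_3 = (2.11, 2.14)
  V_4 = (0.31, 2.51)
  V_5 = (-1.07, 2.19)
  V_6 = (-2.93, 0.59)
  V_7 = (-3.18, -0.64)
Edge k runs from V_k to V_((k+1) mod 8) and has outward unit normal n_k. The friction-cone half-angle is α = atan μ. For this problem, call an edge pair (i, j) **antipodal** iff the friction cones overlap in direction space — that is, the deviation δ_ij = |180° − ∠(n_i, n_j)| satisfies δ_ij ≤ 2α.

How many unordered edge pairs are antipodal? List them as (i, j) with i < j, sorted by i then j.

count = 11; pairs: (0,3), (0,4), (0,5), (1,3), (1,4), (1,5), (1,6), (2,5), (2,6), (2,7), (3,7)

α = atan 0.5 = 26.57°;  2α = 53.13°
n_0 = (+0.0624, -0.9981)
n_1 = (+0.4472, -0.8944)
n_2 = (+0.9998, -0.0186)
n_3 = (+0.2013, +0.9795)
n_4 = (-0.2259, +0.9742)
n_5 = (-0.6521, +0.7581)
n_6 = (-0.9800, +0.1992)
n_7 = (-0.6694, -0.7429)
  (0,1): δ = 157.01°  ·
  (0,2): δ = 94.64°  ·
  (0,3): δ = 15.19°  ✓
  (0,4): δ = 9.48°  ✓
  (0,5): δ = 37.13°  ✓
  (0,6): δ = 74.93°  ·
  (0,7): δ = 134.41°  ·
  (1,2): δ = 117.63°  ·
  (1,3): δ = 38.18°  ✓
  (1,4): δ = 13.51°  ✓
  (1,5): δ = 14.14°  ✓
  (1,6): δ = 51.95°  ✓
  (1,7): δ = 111.42°  ·
  (2,3): δ = 100.55°  ·
  (2,4): δ = 75.88°  ·
  (2,5): δ = 48.23°  ✓
  (2,6): δ = 10.43°  ✓
  (2,7): δ = 49.05°  ✓
  (3,4): δ = 155.33°  ·
  (3,5): δ = 127.68°  ·
  (3,6): δ = 89.87°  ·
  (3,7): δ = 30.40°  ✓
  (4,5): δ = 152.35°  ·
  (4,6): δ = 114.54°  ·
  (4,7): δ = 55.07°  ·
  (5,6): δ = 142.19°  ·
  (5,7): δ = 82.72°  ·
  (6,7): δ = 120.53°  ·
antipodal pairs: 11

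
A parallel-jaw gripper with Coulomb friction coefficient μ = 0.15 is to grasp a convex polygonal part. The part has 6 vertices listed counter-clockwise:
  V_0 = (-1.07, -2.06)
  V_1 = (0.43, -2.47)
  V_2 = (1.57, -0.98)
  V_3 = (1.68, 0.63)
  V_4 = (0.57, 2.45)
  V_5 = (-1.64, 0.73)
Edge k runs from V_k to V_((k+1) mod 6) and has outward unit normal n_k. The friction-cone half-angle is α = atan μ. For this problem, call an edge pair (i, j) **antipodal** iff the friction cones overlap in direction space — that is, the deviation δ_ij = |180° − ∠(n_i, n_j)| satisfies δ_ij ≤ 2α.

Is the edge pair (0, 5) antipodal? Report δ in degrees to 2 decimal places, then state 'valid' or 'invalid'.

α = atan 0.15 = 8.53°;  2α = 17.06°
edge 0: e_0 = (+1.50, -0.41);  n_0 = (-0.2637, -0.9646)
edge 5: e_5 = (+0.57, -2.79);  n_5 = (-0.9798, -0.2002)
∠(n_0, n_5) = 63.17°
δ = |180° − 63.17°| = 116.83°
116.83° > 2α = 17.06°  →  invalid

δ = 116.83°, invalid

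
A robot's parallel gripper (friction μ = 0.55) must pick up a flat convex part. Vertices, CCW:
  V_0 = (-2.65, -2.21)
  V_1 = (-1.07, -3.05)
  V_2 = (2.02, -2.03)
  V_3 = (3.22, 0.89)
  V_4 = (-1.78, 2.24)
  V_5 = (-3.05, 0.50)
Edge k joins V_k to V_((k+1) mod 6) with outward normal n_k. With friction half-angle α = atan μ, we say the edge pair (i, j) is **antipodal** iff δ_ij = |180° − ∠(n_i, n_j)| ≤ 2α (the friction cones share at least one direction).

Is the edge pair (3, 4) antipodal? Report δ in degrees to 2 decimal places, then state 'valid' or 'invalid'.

α = atan 0.55 = 28.81°;  2α = 57.62°
edge 3: e_3 = (-5.00, +1.35);  n_3 = (+0.2607, +0.9654)
edge 4: e_4 = (-1.27, -1.74);  n_4 = (-0.8077, +0.5896)
∠(n_3, n_4) = 68.98°
δ = |180° − 68.98°| = 111.02°
111.02° > 2α = 57.62°  →  invalid

δ = 111.02°, invalid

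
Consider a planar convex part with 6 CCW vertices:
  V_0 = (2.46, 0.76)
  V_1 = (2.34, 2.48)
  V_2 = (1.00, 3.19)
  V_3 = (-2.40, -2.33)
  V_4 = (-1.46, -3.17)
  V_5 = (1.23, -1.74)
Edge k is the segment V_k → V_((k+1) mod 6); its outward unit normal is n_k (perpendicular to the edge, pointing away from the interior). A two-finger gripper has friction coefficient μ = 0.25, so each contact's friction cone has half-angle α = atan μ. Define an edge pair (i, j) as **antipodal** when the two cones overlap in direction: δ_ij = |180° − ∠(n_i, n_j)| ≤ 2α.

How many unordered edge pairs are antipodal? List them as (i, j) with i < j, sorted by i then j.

count = 2; pairs: (1,3), (2,5)

α = atan 0.25 = 14.04°;  2α = 28.07°
n_0 = (+0.9976, +0.0696)
n_1 = (+0.4682, +0.8836)
n_2 = (-0.8514, +0.5244)
n_3 = (-0.6663, -0.7457)
n_4 = (+0.4694, -0.8830)
n_5 = (+0.8973, -0.4415)
  (0,1): δ = 121.91°  ·
  (0,2): δ = 35.62°  ·
  (0,3): δ = 44.22°  ·
  (0,4): δ = 114.00°  ·
  (0,5): δ = 149.81°  ·
  (1,2): δ = 93.71°  ·
  (1,3): δ = 13.87°  ✓
  (1,4): δ = 55.91°  ·
  (1,5): δ = 91.72°  ·
  (2,3): δ = 100.15°  ·
  (2,4): δ = 30.37°  ·
  (2,5): δ = 5.43°  ✓
  (3,4): δ = 110.22°  ·
  (3,5): δ = 74.41°  ·
  (4,5): δ = 144.19°  ·
antipodal pairs: 2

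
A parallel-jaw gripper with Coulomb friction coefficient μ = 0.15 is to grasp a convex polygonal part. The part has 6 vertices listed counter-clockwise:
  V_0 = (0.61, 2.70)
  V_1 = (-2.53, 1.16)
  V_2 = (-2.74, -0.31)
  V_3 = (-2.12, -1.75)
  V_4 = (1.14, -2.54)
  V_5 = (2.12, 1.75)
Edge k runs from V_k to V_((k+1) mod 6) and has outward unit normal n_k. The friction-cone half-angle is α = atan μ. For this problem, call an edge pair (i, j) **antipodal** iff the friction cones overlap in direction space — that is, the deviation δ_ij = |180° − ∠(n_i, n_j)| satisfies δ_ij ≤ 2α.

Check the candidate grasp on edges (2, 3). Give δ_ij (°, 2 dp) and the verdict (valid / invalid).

δ = 126.92°, invalid

α = atan 0.15 = 8.53°;  2α = 17.06°
edge 2: e_2 = (+0.62, -1.44);  n_2 = (-0.9185, -0.3955)
edge 3: e_3 = (+3.26, -0.79);  n_3 = (-0.2355, -0.9719)
∠(n_2, n_3) = 53.08°
δ = |180° − 53.08°| = 126.92°
126.92° > 2α = 17.06°  →  invalid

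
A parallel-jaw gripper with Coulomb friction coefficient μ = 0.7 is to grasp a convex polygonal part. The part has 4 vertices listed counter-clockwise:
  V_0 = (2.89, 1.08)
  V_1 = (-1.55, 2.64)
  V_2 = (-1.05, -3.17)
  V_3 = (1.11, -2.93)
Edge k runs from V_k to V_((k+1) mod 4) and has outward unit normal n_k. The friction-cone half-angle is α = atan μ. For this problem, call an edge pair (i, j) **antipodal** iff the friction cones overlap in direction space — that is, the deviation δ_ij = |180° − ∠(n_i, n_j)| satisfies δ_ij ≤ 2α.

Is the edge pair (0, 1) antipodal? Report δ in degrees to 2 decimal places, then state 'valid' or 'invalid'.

α = atan 0.7 = 34.99°;  2α = 69.98°
edge 0: e_0 = (-4.44, +1.56);  n_0 = (+0.3315, +0.9435)
edge 1: e_1 = (+0.50, -5.81);  n_1 = (-0.9963, -0.0857)
∠(n_0, n_1) = 114.28°
δ = |180° − 114.28°| = 65.72°
65.72° ≤ 2α = 69.98°  →  valid

δ = 65.72°, valid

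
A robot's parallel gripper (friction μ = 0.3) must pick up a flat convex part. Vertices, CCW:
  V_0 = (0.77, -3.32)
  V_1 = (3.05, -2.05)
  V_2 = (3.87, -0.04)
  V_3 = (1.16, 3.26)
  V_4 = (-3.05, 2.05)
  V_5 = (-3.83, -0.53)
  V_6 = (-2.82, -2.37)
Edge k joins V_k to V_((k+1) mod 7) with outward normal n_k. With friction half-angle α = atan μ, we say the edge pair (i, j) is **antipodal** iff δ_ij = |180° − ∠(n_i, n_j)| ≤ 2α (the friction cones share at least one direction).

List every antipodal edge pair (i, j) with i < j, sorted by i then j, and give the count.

count = 4; pairs: (0,3), (1,4), (2,5), (3,6)

α = atan 0.3 = 16.70°;  2α = 33.40°
n_0 = (+0.4866, -0.8736)
n_1 = (+0.9259, -0.3777)
n_2 = (+0.7728, +0.6346)
n_3 = (-0.2762, +0.9611)
n_4 = (-0.9572, +0.2894)
n_5 = (-0.8766, -0.4812)
n_6 = (-0.2558, -0.9667)
  (0,1): δ = 141.31°  ·
  (0,2): δ = 79.73°  ·
  (0,3): δ = 13.08°  ✓
  (0,4): δ = 44.06°  ·
  (0,5): δ = 89.64°  ·
  (0,6): δ = 136.06°  ·
  (1,2): δ = 118.41°  ·
  (1,3): δ = 51.77°  ·
  (1,4): δ = 5.37°  ✓
  (1,5): δ = 50.96°  ·
  (1,6): δ = 97.37°  ·
  (2,3): δ = 113.36°  ·
  (2,4): δ = 56.21°  ·
  (2,5): δ = 10.63°  ✓
  (2,6): δ = 35.78°  ·
  (3,4): δ = 122.86°  ·
  (3,5): δ = 77.27°  ·
  (3,6): δ = 30.86°  ✓
  (4,5): δ = 134.42°  ·
  (4,6): δ = 88.00°  ·
  (5,6): δ = 133.59°  ·
antipodal pairs: 4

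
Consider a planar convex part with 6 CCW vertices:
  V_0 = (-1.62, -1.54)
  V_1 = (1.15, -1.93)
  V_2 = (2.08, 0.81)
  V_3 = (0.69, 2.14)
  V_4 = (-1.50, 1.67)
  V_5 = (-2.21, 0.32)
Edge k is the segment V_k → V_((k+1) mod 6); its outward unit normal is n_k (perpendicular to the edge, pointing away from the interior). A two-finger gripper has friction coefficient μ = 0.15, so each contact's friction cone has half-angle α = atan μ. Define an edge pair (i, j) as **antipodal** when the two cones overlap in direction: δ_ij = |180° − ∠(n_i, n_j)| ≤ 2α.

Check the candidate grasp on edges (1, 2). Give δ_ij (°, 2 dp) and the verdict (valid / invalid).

δ = 114.99°, invalid

α = atan 0.15 = 8.53°;  2α = 17.06°
edge 1: e_1 = (+0.93, +2.74);  n_1 = (+0.9469, -0.3214)
edge 2: e_2 = (-1.39, +1.33);  n_2 = (+0.6913, +0.7225)
∠(n_1, n_2) = 65.01°
δ = |180° − 65.01°| = 114.99°
114.99° > 2α = 17.06°  →  invalid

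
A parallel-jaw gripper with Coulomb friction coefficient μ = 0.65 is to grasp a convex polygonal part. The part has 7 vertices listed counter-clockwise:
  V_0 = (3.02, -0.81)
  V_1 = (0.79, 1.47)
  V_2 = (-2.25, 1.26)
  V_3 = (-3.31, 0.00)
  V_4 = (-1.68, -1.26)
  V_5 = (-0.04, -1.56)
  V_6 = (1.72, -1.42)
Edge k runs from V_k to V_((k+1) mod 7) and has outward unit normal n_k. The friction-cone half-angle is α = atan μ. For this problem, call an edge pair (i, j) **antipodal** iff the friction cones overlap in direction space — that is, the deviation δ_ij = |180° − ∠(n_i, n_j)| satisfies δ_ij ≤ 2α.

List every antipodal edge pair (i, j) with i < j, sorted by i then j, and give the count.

α = atan 0.65 = 33.02°;  2α = 66.05°
n_0 = (+0.7149, +0.6992)
n_1 = (-0.0689, +0.9976)
n_2 = (-0.7652, +0.6438)
n_3 = (-0.6116, -0.7912)
n_4 = (-0.1799, -0.9837)
n_5 = (+0.0793, -0.9969)
n_6 = (+0.4248, -0.9053)
  (0,1): δ = 130.41°  ·
  (0,2): δ = 84.44°  ·
  (0,3): δ = 7.93°  ✓
  (0,4): δ = 35.27°  ✓
  (0,5): δ = 50.18°  ✓
  (0,6): δ = 70.77°  ·
  (1,2): δ = 134.02°  ·
  (1,3): δ = 41.66°  ✓
  (1,4): δ = 14.32°  ✓
  (1,5): δ = 0.60°  ✓
  (1,6): δ = 21.19°  ✓
  (2,3): δ = 87.63°  ·
  (2,4): δ = 60.29°  ✓
  (2,5): δ = 45.38°  ✓
  (2,6): δ = 24.79°  ✓
  (3,4): δ = 152.66°  ·
  (3,5): δ = 137.75°  ·
  (3,6): δ = 117.16°  ·
  (4,5): δ = 165.09°  ·
  (4,6): δ = 144.50°  ·
  (5,6): δ = 159.41°  ·
antipodal pairs: 10

count = 10; pairs: (0,3), (0,4), (0,5), (1,3), (1,4), (1,5), (1,6), (2,4), (2,5), (2,6)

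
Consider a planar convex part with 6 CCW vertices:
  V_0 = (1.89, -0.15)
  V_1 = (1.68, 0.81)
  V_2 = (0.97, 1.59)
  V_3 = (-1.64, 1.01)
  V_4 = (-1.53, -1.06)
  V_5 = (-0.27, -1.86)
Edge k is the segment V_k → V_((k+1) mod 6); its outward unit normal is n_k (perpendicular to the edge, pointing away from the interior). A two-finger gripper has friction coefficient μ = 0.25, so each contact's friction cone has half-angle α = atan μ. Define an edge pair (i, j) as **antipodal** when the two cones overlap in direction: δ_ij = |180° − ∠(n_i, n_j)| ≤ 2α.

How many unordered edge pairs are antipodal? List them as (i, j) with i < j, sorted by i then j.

count = 3; pairs: (0,3), (1,4), (2,5)

α = atan 0.25 = 14.04°;  2α = 28.07°
n_0 = (+0.9769, +0.2137)
n_1 = (+0.7395, +0.6731)
n_2 = (-0.2169, +0.9762)
n_3 = (-0.9986, -0.0531)
n_4 = (-0.5360, -0.8442)
n_5 = (+0.6207, -0.7840)
  (0,1): δ = 150.03°  ·
  (0,2): δ = 89.81°  ·
  (0,3): δ = 9.30°  ✓
  (0,4): δ = 45.25°  ·
  (0,5): δ = 116.03°  ·
  (1,2): δ = 119.78°  ·
  (1,3): δ = 39.27°  ·
  (1,4): δ = 15.28°  ✓
  (1,5): δ = 86.06°  ·
  (2,3): δ = 99.49°  ·
  (2,4): δ = 44.94°  ·
  (2,5): δ = 25.84°  ✓
  (3,4): δ = 125.45°  ·
  (3,5): δ = 54.67°  ·
  (4,5): δ = 109.22°  ·
antipodal pairs: 3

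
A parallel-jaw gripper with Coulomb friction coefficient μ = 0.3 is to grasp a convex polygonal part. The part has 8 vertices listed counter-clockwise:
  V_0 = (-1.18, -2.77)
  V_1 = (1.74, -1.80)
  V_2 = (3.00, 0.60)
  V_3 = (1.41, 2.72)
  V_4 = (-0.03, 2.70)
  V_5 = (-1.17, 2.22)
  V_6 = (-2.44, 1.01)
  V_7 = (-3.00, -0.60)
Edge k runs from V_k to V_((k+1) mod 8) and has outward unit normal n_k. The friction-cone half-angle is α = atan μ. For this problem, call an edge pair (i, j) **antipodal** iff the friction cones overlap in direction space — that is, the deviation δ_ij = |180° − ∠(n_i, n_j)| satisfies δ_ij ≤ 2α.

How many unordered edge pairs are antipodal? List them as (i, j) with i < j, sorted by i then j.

α = atan 0.3 = 16.70°;  2α = 33.40°
n_0 = (+0.3153, -0.9490)
n_1 = (+0.8854, -0.4648)
n_2 = (+0.8000, +0.6000)
n_3 = (-0.0139, +0.9999)
n_4 = (-0.3881, +0.9216)
n_5 = (-0.6898, +0.7240)
n_6 = (-0.9445, +0.3285)
n_7 = (-0.7662, -0.6426)
  (0,1): δ = 136.08°  ·
  (0,2): δ = 71.51°  ·
  (0,3): δ = 17.58°  ✓
  (0,4): δ = 4.46°  ✓
  (0,5): δ = 25.24°  ✓
  (0,6): δ = 52.44°  ·
  (0,7): δ = 111.61°  ·
  (1,2): δ = 115.43°  ·
  (1,3): δ = 61.50°  ·
  (1,4): δ = 39.47°  ·
  (1,5): δ = 18.69°  ✓
  (1,6): δ = 8.52°  ✓
  (1,7): δ = 67.69°  ·
  (2,3): δ = 126.07°  ·
  (2,4): δ = 104.04°  ·
  (2,5): δ = 83.26°  ·
  (2,6): δ = 56.05°  ·
  (2,7): δ = 3.12°  ✓
  (3,4): δ = 157.96°  ·
  (3,5): δ = 137.18°  ·
  (3,6): δ = 109.97°  ·
  (3,7): δ = 50.81°  ·
  (4,5): δ = 159.22°  ·
  (4,6): δ = 132.01°  ·
  (4,7): δ = 72.85°  ·
  (5,6): δ = 152.79°  ·
  (5,7): δ = 93.63°  ·
  (6,7): δ = 120.83°  ·
antipodal pairs: 6

count = 6; pairs: (0,3), (0,4), (0,5), (1,5), (1,6), (2,7)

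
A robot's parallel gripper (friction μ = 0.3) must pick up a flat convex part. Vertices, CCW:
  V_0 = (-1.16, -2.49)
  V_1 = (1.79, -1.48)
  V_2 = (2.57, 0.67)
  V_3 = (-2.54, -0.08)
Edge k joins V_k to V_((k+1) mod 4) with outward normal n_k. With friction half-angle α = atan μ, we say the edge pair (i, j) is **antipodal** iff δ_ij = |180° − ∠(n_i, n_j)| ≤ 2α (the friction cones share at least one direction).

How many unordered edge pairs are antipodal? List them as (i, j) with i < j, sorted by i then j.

count = 1; pairs: (0,2)

α = atan 0.3 = 16.70°;  2α = 33.40°
n_0 = (+0.3239, -0.9461)
n_1 = (+0.9400, -0.3410)
n_2 = (-0.1452, +0.9894)
n_3 = (-0.8678, -0.4969)
  (0,1): δ = 128.84°  ·
  (0,2): δ = 10.55°  ✓
  (0,3): δ = 100.90°  ·
  (1,2): δ = 61.71°  ·
  (1,3): δ = 49.74°  ·
  (2,3): δ = 68.55°  ·
antipodal pairs: 1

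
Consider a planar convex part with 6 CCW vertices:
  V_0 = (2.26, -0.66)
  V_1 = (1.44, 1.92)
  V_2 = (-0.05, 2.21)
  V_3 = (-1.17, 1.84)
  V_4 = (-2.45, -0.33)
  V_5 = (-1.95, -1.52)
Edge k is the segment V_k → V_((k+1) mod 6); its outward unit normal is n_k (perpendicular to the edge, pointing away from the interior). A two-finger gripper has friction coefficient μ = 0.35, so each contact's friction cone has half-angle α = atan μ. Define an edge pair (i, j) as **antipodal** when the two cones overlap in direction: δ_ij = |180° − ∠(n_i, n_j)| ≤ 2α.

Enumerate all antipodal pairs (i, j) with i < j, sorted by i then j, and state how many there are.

count = 3; pairs: (0,4), (1,5), (2,5)

α = atan 0.35 = 19.29°;  2α = 38.58°
n_0 = (+0.9530, +0.3029)
n_1 = (+0.1910, +0.9816)
n_2 = (-0.3137, +0.9495)
n_3 = (-0.8613, +0.5081)
n_4 = (-0.9219, -0.3874)
n_5 = (+0.2001, -0.9798)
  (0,1): δ = 118.65°  ·
  (0,2): δ = 89.35°  ·
  (0,3): δ = 48.17°  ·
  (0,4): δ = 5.16°  ✓
  (0,5): δ = 83.91°  ·
  (1,2): δ = 150.70°  ·
  (1,3): δ = 109.52°  ·
  (1,4): δ = 56.20°  ·
  (1,5): δ = 22.56°  ✓
  (2,3): δ = 138.82°  ·
  (2,4): δ = 85.49°  ·
  (2,5): δ = 6.74°  ✓
  (3,4): δ = 126.67°  ·
  (3,5): δ = 47.92°  ·
  (4,5): δ = 101.25°  ·
antipodal pairs: 3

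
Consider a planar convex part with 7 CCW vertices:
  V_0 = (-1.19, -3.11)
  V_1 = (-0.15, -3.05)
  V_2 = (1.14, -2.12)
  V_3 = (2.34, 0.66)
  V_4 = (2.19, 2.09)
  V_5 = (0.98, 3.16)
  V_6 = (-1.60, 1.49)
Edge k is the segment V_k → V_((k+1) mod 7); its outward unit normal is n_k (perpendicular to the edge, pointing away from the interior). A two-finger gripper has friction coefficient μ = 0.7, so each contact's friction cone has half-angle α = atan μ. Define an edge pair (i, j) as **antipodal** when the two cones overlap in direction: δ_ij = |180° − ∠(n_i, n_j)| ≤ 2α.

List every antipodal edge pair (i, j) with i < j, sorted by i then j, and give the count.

α = atan 0.7 = 34.99°;  2α = 69.98°
n_0 = (+0.0576, -0.9983)
n_1 = (+0.5848, -0.8112)
n_2 = (+0.9181, -0.3963)
n_3 = (+0.9945, +0.1043)
n_4 = (+0.6624, +0.7491)
n_5 = (-0.5434, +0.8395)
n_6 = (-0.9961, -0.0888)
  (0,1): δ = 147.51°  ·
  (0,2): δ = 116.65°  ·
  (0,3): δ = 87.31°  ·
  (0,4): δ = 44.79°  ✓
  (0,5): δ = 29.61°  ✓
  (0,6): δ = 91.79°  ·
  (1,2): δ = 149.14°  ·
  (1,3): δ = 119.80°  ·
  (1,4): δ = 77.28°  ·
  (1,5): δ = 2.87°  ✓
  (1,6): δ = 59.30°  ✓
  (2,3): δ = 150.66°  ·
  (2,4): δ = 108.14°  ·
  (2,5): δ = 33.74°  ✓
  (2,6): δ = 28.44°  ✓
  (3,4): δ = 137.47°  ·
  (3,5): δ = 63.07°  ✓
  (3,6): δ = 0.89°  ✓
  (4,5): δ = 105.60°  ·
  (4,6): δ = 43.42°  ✓
  (5,6): δ = 117.82°  ·
antipodal pairs: 9

count = 9; pairs: (0,4), (0,5), (1,5), (1,6), (2,5), (2,6), (3,5), (3,6), (4,6)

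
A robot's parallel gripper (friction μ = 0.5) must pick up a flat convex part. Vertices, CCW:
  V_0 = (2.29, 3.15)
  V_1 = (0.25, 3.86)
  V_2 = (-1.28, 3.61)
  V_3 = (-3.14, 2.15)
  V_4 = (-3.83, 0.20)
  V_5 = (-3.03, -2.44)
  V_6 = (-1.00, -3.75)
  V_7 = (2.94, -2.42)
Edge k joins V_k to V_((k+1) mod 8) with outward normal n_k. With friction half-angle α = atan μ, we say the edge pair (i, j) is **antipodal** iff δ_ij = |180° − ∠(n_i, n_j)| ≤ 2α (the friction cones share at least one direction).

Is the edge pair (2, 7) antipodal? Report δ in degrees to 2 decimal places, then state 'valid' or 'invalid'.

α = atan 0.5 = 26.57°;  2α = 53.13°
edge 2: e_2 = (-1.86, -1.46);  n_2 = (-0.6174, +0.7866)
edge 7: e_7 = (-0.65, +5.57);  n_7 = (+0.9933, +0.1159)
∠(n_2, n_7) = 121.47°
δ = |180° − 121.47°| = 58.53°
58.53° > 2α = 53.13°  →  invalid

δ = 58.53°, invalid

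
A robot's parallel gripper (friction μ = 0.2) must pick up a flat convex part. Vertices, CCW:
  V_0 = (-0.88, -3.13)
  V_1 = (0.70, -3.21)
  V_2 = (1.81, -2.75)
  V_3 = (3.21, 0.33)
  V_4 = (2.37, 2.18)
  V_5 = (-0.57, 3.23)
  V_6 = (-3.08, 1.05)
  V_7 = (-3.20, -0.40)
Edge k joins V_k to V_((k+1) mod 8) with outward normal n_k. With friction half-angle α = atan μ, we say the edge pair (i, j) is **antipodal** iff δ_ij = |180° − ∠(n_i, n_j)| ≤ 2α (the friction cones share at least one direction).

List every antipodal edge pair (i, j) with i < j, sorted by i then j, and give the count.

count = 4; pairs: (0,4), (1,5), (2,6), (3,7)

α = atan 0.2 = 11.31°;  2α = 22.62°
n_0 = (-0.0506, -0.9987)
n_1 = (+0.3828, -0.9238)
n_2 = (+0.9104, -0.4138)
n_3 = (+0.9105, +0.4134)
n_4 = (+0.3363, +0.9417)
n_5 = (-0.6557, +0.7550)
n_6 = (-0.9966, +0.0825)
n_7 = (-0.7620, -0.6476)
  (0,1): δ = 154.59°  ·
  (0,2): δ = 111.55°  ·
  (0,3): δ = 62.68°  ·
  (0,4): δ = 16.76°  ✓
  (0,5): δ = 43.87°  ·
  (0,6): δ = 88.17°  ·
  (0,7): δ = 133.26°  ·
  (1,2): δ = 136.95°  ·
  (1,3): δ = 88.09°  ·
  (1,4): δ = 42.16°  ·
  (1,5): δ = 18.47°  ✓
  (1,6): δ = 62.76°  ·
  (1,7): δ = 107.85°  ·
  (2,3): δ = 131.14°  ·
  (2,4): δ = 85.21°  ·
  (2,5): δ = 24.58°  ·
  (2,6): δ = 19.71°  ✓
  (2,7): δ = 64.80°  ·
  (3,4): δ = 134.07°  ·
  (3,5): δ = 73.45°  ·
  (3,6): δ = 29.15°  ·
  (3,7): δ = 15.94°  ✓
  (4,5): δ = 119.37°  ·
  (4,6): δ = 75.08°  ·
  (4,7): δ = 29.99°  ·
  (5,6): δ = 135.71°  ·
  (5,7): δ = 90.62°  ·
  (6,7): δ = 134.91°  ·
antipodal pairs: 4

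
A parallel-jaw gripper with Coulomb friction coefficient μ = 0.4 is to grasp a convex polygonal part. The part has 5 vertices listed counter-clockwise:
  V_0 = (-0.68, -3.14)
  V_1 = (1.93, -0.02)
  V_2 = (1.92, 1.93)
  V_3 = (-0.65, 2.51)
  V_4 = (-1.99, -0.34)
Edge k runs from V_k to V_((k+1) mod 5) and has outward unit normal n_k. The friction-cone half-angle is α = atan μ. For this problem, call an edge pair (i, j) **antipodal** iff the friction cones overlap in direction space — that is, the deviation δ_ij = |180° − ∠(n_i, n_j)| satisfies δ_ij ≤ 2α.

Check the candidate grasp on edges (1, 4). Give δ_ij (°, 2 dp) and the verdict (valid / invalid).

δ = 24.78°, valid

α = atan 0.4 = 21.80°;  2α = 43.60°
edge 1: e_1 = (-0.01, +1.95);  n_1 = (+1.0000, +0.0051)
edge 4: e_4 = (+1.31, -2.80);  n_4 = (-0.9058, -0.4238)
∠(n_1, n_4) = 155.22°
δ = |180° − 155.22°| = 24.78°
24.78° ≤ 2α = 43.60°  →  valid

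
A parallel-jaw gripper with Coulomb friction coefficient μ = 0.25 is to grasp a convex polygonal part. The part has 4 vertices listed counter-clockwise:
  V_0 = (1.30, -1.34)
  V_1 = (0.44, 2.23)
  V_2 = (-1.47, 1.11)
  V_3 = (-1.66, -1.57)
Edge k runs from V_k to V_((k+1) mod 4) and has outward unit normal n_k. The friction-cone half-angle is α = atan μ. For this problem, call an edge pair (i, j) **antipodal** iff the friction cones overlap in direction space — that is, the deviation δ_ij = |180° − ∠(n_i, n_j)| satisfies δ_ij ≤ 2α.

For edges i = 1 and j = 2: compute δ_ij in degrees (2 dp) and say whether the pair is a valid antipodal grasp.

δ = 124.44°, invalid

α = atan 0.25 = 14.04°;  2α = 28.07°
edge 1: e_1 = (-1.91, -1.12);  n_1 = (-0.5058, +0.8626)
edge 2: e_2 = (-0.19, -2.68);  n_2 = (-0.9975, +0.0707)
∠(n_1, n_2) = 55.56°
δ = |180° − 55.56°| = 124.44°
124.44° > 2α = 28.07°  →  invalid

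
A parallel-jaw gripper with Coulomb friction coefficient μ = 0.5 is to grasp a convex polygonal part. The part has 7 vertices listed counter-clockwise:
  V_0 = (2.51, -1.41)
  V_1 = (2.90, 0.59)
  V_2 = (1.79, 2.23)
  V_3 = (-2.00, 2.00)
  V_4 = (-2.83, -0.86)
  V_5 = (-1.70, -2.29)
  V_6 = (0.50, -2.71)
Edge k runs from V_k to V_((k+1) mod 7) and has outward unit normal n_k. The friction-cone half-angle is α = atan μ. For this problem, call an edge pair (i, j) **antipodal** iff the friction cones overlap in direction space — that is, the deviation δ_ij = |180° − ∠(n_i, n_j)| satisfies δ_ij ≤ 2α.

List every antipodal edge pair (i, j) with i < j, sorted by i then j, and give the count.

count = 8; pairs: (0,3), (0,4), (1,3), (1,4), (1,5), (2,5), (2,6), (3,6)

α = atan 0.5 = 26.57°;  2α = 53.13°
n_0 = (+0.9815, -0.1914)
n_1 = (+0.8281, +0.5605)
n_2 = (-0.0606, +0.9982)
n_3 = (-0.9604, +0.2787)
n_4 = (-0.7846, -0.6200)
n_5 = (-0.1875, -0.9823)
n_6 = (+0.5431, -0.8397)
  (0,1): δ = 134.87°  ·
  (0,2): δ = 75.49°  ·
  (0,3): δ = 5.15°  ✓
  (0,4): δ = 49.35°  ✓
  (0,5): δ = 90.23°  ·
  (0,6): δ = 133.93°  ·
  (1,2): δ = 120.62°  ·
  (1,3): δ = 50.27°  ✓
  (1,4): δ = 4.22°  ✓
  (1,5): δ = 45.10°  ✓
  (1,6): δ = 88.80°  ·
  (2,3): δ = 109.66°  ·
  (2,4): δ = 55.16°  ·
  (2,5): δ = 14.28°  ✓
  (2,6): δ = 29.42°  ✓
  (3,4): δ = 125.50°  ·
  (3,5): δ = 84.62°  ·
  (3,6): δ = 40.92°  ✓
  (4,5): δ = 139.12°  ·
  (4,6): δ = 95.42°  ·
  (5,6): δ = 136.30°  ·
antipodal pairs: 8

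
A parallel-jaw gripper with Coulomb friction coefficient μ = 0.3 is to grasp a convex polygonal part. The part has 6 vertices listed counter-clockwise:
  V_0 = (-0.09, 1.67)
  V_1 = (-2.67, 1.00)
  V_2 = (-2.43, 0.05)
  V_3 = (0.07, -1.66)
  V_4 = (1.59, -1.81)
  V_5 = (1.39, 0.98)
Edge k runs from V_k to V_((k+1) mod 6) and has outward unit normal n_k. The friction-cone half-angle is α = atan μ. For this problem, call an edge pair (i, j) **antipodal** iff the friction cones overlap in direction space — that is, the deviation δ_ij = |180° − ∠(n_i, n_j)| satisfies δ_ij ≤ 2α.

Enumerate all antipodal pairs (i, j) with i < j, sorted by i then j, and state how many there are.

count = 4; pairs: (0,3), (1,4), (2,5), (3,5)

α = atan 0.3 = 16.70°;  2α = 33.40°
n_0 = (-0.2514, +0.9679)
n_1 = (-0.9695, -0.2449)
n_2 = (-0.5646, -0.8254)
n_3 = (-0.0982, -0.9952)
n_4 = (+0.9974, +0.0715)
n_5 = (+0.4226, +0.9063)
  (0,1): δ = 90.38°  ·
  (0,2): δ = 48.93°  ·
  (0,3): δ = 20.19°  ✓
  (0,4): δ = 79.54°  ·
  (0,5): δ = 140.45°  ·
  (1,2): δ = 138.55°  ·
  (1,3): δ = 109.81°  ·
  (1,4): δ = 10.08°  ✓
  (1,5): δ = 50.83°  ·
  (2,3): δ = 151.26°  ·
  (2,4): δ = 51.53°  ·
  (2,5): δ = 9.38°  ✓
  (3,4): δ = 80.26°  ·
  (3,5): δ = 19.36°  ✓
  (4,5): δ = 119.10°  ·
antipodal pairs: 4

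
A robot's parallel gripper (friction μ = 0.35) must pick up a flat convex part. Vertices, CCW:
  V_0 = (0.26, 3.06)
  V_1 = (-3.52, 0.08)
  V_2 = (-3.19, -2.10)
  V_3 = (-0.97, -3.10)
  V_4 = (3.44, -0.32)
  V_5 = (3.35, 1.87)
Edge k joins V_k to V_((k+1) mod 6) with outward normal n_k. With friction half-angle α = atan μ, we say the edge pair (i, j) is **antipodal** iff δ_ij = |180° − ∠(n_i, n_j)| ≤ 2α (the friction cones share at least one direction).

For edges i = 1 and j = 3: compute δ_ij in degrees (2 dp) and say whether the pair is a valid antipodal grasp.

δ = 66.38°, invalid

α = atan 0.35 = 19.29°;  2α = 38.58°
edge 1: e_1 = (+0.33, -2.18);  n_1 = (-0.9887, -0.1497)
edge 3: e_3 = (+4.41, +2.78);  n_3 = (+0.5333, -0.8459)
∠(n_1, n_3) = 113.62°
δ = |180° − 113.62°| = 66.38°
66.38° > 2α = 38.58°  →  invalid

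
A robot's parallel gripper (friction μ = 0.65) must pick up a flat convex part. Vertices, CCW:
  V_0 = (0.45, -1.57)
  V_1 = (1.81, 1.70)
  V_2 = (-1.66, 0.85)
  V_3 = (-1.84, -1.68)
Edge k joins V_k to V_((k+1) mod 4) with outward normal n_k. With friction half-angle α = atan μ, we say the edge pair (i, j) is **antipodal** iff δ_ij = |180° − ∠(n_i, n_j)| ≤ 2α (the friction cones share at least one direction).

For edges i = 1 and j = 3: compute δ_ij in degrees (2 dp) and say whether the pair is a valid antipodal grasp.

α = atan 0.65 = 33.02°;  2α = 66.05°
edge 1: e_1 = (-3.47, -0.85);  n_1 = (-0.2379, +0.9713)
edge 3: e_3 = (+2.29, +0.11);  n_3 = (+0.0480, -0.9988)
∠(n_1, n_3) = 168.99°
δ = |180° − 168.99°| = 11.01°
11.01° ≤ 2α = 66.05°  →  valid

δ = 11.01°, valid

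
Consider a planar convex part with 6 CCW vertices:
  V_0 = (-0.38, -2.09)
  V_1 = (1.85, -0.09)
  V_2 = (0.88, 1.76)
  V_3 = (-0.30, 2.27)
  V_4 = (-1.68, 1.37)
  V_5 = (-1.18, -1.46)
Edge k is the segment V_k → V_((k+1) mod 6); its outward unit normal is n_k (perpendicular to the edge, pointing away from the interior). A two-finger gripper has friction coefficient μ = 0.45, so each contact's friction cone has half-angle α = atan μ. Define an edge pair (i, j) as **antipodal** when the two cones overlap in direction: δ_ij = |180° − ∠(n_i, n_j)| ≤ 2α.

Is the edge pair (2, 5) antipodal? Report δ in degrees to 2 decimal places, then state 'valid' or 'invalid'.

δ = 14.85°, valid

α = atan 0.45 = 24.23°;  2α = 48.46°
edge 2: e_2 = (-1.18, +0.51);  n_2 = (+0.3967, +0.9179)
edge 5: e_5 = (+0.80, -0.63);  n_5 = (-0.6187, -0.7856)
∠(n_2, n_5) = 165.15°
δ = |180° − 165.15°| = 14.85°
14.85° ≤ 2α = 48.46°  →  valid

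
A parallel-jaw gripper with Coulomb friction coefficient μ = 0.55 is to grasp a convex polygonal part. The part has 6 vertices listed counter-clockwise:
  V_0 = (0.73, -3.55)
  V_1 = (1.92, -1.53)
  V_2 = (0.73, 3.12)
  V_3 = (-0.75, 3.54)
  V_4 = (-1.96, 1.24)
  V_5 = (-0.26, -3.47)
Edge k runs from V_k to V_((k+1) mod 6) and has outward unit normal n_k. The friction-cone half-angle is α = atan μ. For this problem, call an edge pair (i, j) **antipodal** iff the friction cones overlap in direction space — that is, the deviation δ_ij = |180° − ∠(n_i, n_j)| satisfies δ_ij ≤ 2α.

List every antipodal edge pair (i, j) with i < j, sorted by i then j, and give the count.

count = 6; pairs: (0,3), (0,4), (1,3), (1,4), (2,4), (2,5)

α = atan 0.55 = 28.81°;  2α = 57.62°
n_0 = (+0.8616, -0.5076)
n_1 = (+0.9688, +0.2479)
n_2 = (+0.2730, +0.9620)
n_3 = (-0.8850, +0.4656)
n_4 = (-0.9406, -0.3395)
n_5 = (-0.0805, -0.9968)
  (0,1): δ = 135.14°  ·
  (0,2): δ = 75.34°  ·
  (0,3): δ = 2.75°  ✓
  (0,4): δ = 50.35°  ✓
  (0,5): δ = 115.88°  ·
  (1,2): δ = 120.20°  ·
  (1,3): δ = 42.10°  ✓
  (1,4): δ = 5.49°  ✓
  (1,5): δ = 71.03°  ·
  (2,3): δ = 101.91°  ·
  (2,4): δ = 54.31°  ✓
  (2,5): δ = 11.22°  ✓
  (3,4): δ = 132.41°  ·
  (3,5): δ = 66.87°  ·
  (4,5): δ = 114.47°  ·
antipodal pairs: 6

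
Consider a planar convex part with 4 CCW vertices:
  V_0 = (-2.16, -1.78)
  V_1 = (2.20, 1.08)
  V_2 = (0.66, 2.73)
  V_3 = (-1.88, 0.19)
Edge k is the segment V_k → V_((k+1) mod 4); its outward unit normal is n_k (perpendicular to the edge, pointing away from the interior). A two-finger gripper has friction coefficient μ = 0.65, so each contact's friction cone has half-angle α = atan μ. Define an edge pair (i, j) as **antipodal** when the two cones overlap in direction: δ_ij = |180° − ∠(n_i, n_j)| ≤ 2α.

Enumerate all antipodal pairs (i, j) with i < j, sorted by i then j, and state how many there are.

α = atan 0.65 = 33.02°;  2α = 66.05°
n_0 = (+0.5485, -0.8362)
n_1 = (+0.7311, +0.6823)
n_2 = (-0.7071, +0.7071)
n_3 = (-0.9900, +0.1407)
  (0,1): δ = 80.24°  ·
  (0,2): δ = 11.74°  ✓
  (0,3): δ = 48.65°  ✓
  (1,2): δ = 88.03°  ·
  (1,3): δ = 51.11°  ✓
  (2,3): δ = 143.09°  ·
antipodal pairs: 3

count = 3; pairs: (0,2), (0,3), (1,3)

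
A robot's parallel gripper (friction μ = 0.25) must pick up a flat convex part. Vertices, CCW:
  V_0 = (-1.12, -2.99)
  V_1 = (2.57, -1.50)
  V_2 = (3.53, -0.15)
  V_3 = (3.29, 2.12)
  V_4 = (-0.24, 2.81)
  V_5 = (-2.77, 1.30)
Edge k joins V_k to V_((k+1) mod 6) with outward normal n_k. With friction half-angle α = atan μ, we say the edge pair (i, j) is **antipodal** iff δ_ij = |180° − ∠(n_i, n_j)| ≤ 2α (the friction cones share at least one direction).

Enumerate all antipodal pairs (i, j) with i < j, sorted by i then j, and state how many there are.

count = 3; pairs: (0,4), (1,4), (2,5)

α = atan 0.25 = 14.04°;  2α = 28.07°
n_0 = (+0.3744, -0.9273)
n_1 = (+0.8150, -0.5795)
n_2 = (+0.9945, +0.1051)
n_3 = (+0.1918, +0.9814)
n_4 = (-0.5125, +0.8587)
n_5 = (-0.9333, -0.3590)
  (0,1): δ = 147.41°  ·
  (0,2): δ = 105.95°  ·
  (0,3): δ = 33.05°  ·
  (0,4): δ = 8.84°  ✓
  (0,5): δ = 89.05°  ·
  (1,2): δ = 138.55°  ·
  (1,3): δ = 65.64°  ·
  (1,4): δ = 23.75°  ✓
  (1,5): δ = 56.45°  ·
  (2,3): δ = 107.10°  ·
  (2,4): δ = 65.20°  ·
  (2,5): δ = 15.00°  ✓
  (3,4): δ = 138.11°  ·
  (3,5): δ = 57.90°  ·
  (4,5): δ = 99.79°  ·
antipodal pairs: 3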